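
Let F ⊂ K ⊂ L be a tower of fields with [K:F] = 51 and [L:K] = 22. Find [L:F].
[L:F] = 1122

The tower law says that for any tower of field extensions F ⊂ K ⊂ L with finite degrees, [L:F] = [L:K] · [K:F]. Here this gives [L:F] = 22 · 51 = 1122.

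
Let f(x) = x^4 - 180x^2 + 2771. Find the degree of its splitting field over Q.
[K : Q] = 4

Solving the quadratic in x^2: x^2 = (180 ± √(180^2 - 4·2771))/2 = (180 ± √21316)/2 = (180 ± 146)/2, giving x^2 = 163 or x^2 = 17. So f(x) = (x^2 - 163)(x^2 - 17) and the roots of f are ±√163, ±√17. Hence the splitting field is K = Q(√163, √17). Since 163 and 17 are distinct squarefree integers > 1, their product 2771 is not a perfect square, so √17 ∉ Q(√163). By the tower law [K:Q] = [Q(√163,√17):Q(√163)] · [Q(√163):Q] = 2 · 2 = 4.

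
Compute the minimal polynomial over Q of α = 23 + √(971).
m_α(x) = x^2 - 46x - 442

From α - 23 = √(971), squaring gives (α - 23)^2 = 971, i.e. α^2 - 46α + 529 = 971, so α^2 - 46α - 442 = 0. The discriminant of x^2 - 46x - 442 is (-46)^2 - 4·(-442) = 2116 + 1768 = 3884, and 4·(971) is not a perfect square in Q since 971 is squarefree and ≠ 1. Hence x^2 - 46x - 442 is irreducible over Q and is the minimal polynomial of α.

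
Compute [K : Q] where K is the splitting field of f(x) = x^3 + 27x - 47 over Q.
[K : Q] = 6

By the rational root test, any rational root of the monic integer polynomial f(x) = x^3 + 27x - 47 must be an integer dividing the constant term -47, i.e. one of ±{1, 47}. Evaluating: f(1) = -19, f(-1) = -75, f(47) = 105045, f(-47) = -105139; none is 0, so f has no rational root and is therefore irreducible over Q (a cubic with no linear factor over a field is irreducible). For an irreducible cubic, the Galois group is A_3 or S_3 according as the discriminant disc(f) = -4a^3 - 27b^2 = -4·(27)^3 - 27·(-47)^2 = -138375 is or is not a square in Q. Here disc(f) = -138375 is not a perfect square in Q, so the Galois group of f over Q is not contained in A_3 and must be all of S_3. The splitting field has degree |S_3| = 6 over Q, so [K : Q] = 6.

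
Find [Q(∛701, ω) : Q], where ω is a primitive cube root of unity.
[Q(∛701, ω) : Q] = 6

[Q(∛701):Q] = 3 (min poly x^3 - 701, irreducible since 701 is not a perfect cube). [Q(ω):Q] = 2 (min poly x^2 + x + 1). Since Q(∛701) ⊂ R and ω ∉ R, we have ω ∉ Q(∛701), so x^2 + x + 1 remains irreducible over Q(∛701) and [Q(∛701, ω) : Q(∛701)] = 2. By the tower law, [Q(∛701, ω) : Q] = 3 · 2 = 6. (In fact Q(∛701, ω) is the splitting field of x^3 - 701 over Q.)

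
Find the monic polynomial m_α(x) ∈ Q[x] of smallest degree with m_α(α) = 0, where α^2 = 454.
m_α(x) = x^2 - 454

α satisfies α^2 - 454 = 0, so x^2 - 454 annihilates α. Since d = 454 is squarefree and ≠ 1, it is not a perfect square in Q, so x^2 - 454 has no rational root and is therefore irreducible over Q (a degree-2 polynomial over a field is irreducible iff it has no root). Hence m_α(x) = x^2 - 454.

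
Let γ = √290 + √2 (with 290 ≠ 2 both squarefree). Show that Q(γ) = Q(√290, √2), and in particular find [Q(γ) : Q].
[Q(γ) : Q] = 4 (equivalently, Q(γ) = Q(√290, √2))

Obviously Q(γ) ⊆ Q(√290, √2), and [Q(√290, √2):Q] = 4 (since 290, 2 are distinct squarefree integers > 1 with 580 not a perfect square). To show equality we compute the minimal polynomial of γ. From γ = √290 + √2: γ^2 = 290 + 2√(580) + 2 = 292 + 2√(580), so γ^2 - 292 = 2√(580); squaring, (γ^2 - 292)^2 = 4·580, i.e. γ^4 - 584γ^2 + 85264 - 2320 = 0, i.e. γ^4 - 584γ^2 + 82944 = 0. So γ is a root of x^4 - 584x^2 + 82944. This polynomial is irreducible over Q: it has no rational root (each ±√290 ± √2 is irrational), and any factorization into two quadratics over Q would force √(580) ∈ Q (pairing opposite roots) or √290, √2 ∈ Q (other pairings), all impossible. Hence [Q(γ):Q] = 4 = [Q(√290, √2):Q], so Q(γ) = Q(√290, √2).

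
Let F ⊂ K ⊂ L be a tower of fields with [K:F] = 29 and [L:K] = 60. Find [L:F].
[L:F] = 1740

The tower law says that for any tower of field extensions F ⊂ K ⊂ L with finite degrees, [L:F] = [L:K] · [K:F]. Here this gives [L:F] = 60 · 29 = 1740.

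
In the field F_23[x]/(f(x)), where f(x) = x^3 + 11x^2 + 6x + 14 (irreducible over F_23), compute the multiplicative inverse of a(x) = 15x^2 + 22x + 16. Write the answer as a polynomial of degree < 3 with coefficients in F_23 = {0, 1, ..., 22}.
a(x)^(-1) ≡ 19x^2 + 6x (mod f(x))

Since f is irreducible over F_23, F_23[x]/(f) is a field and a(x) ≠ 0 has an inverse. Apply the extended Euclidean algorithm to f(x) and a(x) in F_23[x]: f(x) = (20x + 22)·a(x) + (7x + 7);  a(x) = (12x + 1)·(7x + 7) + (9). The last nonzero remainder is the constant 9 = gcd(f, a) in F_23. Back-substituting through the division chain expresses 9 = s(x)·a(x) + t(x)·f(x) with s(x) ≡ 10x^2 + 8x (mod f), so (10x^2 + 8x)·a(x) ≡ 9 (mod f). Multiplying by 9^(-1) ≡ 18 in F_23 gives a(x)^(-1) ≡ 18·(10x^2 + 8x) ≡ 19x^2 + 6x (mod f). Check: (15x^2 + 22x + 16)·(19x^2 + 6x) = 9x^4 + 2x^3 + 22x^2 + 4x ≡ 1 (mod x^3 + 11x^2 + 6x + 14).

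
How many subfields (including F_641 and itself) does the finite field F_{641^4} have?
F_{641^4} has 3 subfields

The subfields of F_{p^n} are exactly the fields F_{p^d} for d | n (each is the fixed field of the unique index-d subgroup of Gal(F_{p^n}/F_p) ≅ Z/nZ). The divisors of n = 4 are {1, 2, 4}, giving 3 subfields: F_{641^1}, F_{641^2}, F_{641^4}.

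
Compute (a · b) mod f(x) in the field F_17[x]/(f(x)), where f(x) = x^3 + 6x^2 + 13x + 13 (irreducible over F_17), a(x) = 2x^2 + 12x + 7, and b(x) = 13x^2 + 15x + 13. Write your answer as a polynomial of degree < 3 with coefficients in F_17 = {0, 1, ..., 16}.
a · b ≡ 9x + 7 (mod f(x))

Multiply in F_17[x]: a(x)·b(x) = (2x^2 + 12x + 7)·(13x^2 + 15x + 13) = 9x^4 + 16x^3 + 8x^2 + 6x + 6. This has degree ≥ 3, so divide by f(x) over F_17: 9x^4 + 16x^3 + 8x^2 + 6x + 6 = (9x + 13)·(x^3 + 6x^2 + 13x + 13) + (9x + 7). Hence a·b ≡ 9x + 7 (mod f). (F_17[x]/(f) is a field with 17^3 = 4913 elements since f is irreducible of degree 3.)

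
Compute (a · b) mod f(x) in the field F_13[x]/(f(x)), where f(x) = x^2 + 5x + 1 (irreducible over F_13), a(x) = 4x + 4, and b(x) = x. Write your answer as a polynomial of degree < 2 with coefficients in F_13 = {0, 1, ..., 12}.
a · b ≡ 10x + 9 (mod f(x))

Multiply in F_13[x]: a(x)·b(x) = (4x + 4)·(x) = 4x^2 + 4x. This has degree ≥ 2, so divide by f(x) over F_13: 4x^2 + 4x = (4)·(x^2 + 5x + 1) + (10x + 9). Hence a·b ≡ 10x + 9 (mod f). (F_13[x]/(f) is a field with 13^2 = 169 elements since f is irreducible of degree 2.)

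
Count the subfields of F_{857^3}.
F_{857^3} has 2 subfields

The subfields of F_{p^n} are exactly the fields F_{p^d} for d | n (each is the fixed field of the unique index-d subgroup of Gal(F_{p^n}/F_p) ≅ Z/nZ). The divisors of n = 3 are {1, 3}, giving 2 subfields: F_{857^1}, F_{857^3}.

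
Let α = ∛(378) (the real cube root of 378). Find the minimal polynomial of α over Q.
m_α(x) = x^3 - 378

α satisfies α^3 = 378, so x^3 - 378 annihilates α. By the rational root test, a rational root p/q (in lowest terms) of x^3 - 378 would satisfy p^3 = 378 q^3, forcing q = 1 and p^3 = 378; but 378 is not a perfect cube, contradiction. A monic cubic over Q with no rational root is irreducible (any nontrivial factorization would include a linear factor). Hence x^3 - 378 is the minimal polynomial of α, and in particular [Q(α):Q] = 3.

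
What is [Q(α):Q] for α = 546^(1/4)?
[Q(α):Q] = 4

α is a root of x^4 - 546. By Eisenstein's criterion at the prime p = 2 (which divides the constant term 546 but p^2 = 4 does not, since 546 is squarefree), x^4 - 546 is irreducible over Q. Hence [Q(α):Q] = 4.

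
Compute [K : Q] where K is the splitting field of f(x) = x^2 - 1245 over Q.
[K : Q] = 2

f(x) = x^2 - 1245 factors as (x - √1245)(x + √1245). The splitting field is K = Q(√1245). Since 1245 is squarefree and > 1, it is not a perfect square, so x^2 - 1245 is irreducible over Q and [Q(√1245) : Q] = 2. Hence [K : Q] = 2.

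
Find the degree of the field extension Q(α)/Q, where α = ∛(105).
[Q(α):Q] = 3

The minimal polynomial of α is x^3 - 105, irreducible over Q since 105 is not a perfect cube (so x^3 - 105 has no rational root). Hence [Q(α):Q] = deg(m_α) = 3.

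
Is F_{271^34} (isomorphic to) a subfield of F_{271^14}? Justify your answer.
No: F_{271^34} is not a subfield of F_{271^14}

F_{p^m} embeds in F_{p^n} iff m | n. Here 34 ∤ 14 (since 14 = 0·34 + 14 with remainder 14 ≠ 0), so F_{271^34} is not a subfield of F_{271^14}. Equivalently: if it were, the tower law would give 34 = [F_{271^34}:F_271] dividing [F_{271^14}:F_271] = 14, contradiction.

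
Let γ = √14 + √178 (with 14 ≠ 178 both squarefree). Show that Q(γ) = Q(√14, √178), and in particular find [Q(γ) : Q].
[Q(γ) : Q] = 4 (equivalently, Q(γ) = Q(√14, √178))

Obviously Q(γ) ⊆ Q(√14, √178), and [Q(√14, √178):Q] = 4 (since 14, 178 are distinct squarefree integers > 1 with 2492 not a perfect square). To show equality we compute the minimal polynomial of γ. From γ = √14 + √178: γ^2 = 14 + 2√(2492) + 178 = 192 + 2√(2492), so γ^2 - 192 = 2√(2492); squaring, (γ^2 - 192)^2 = 4·2492, i.e. γ^4 - 384γ^2 + 36864 - 9968 = 0, i.e. γ^4 - 384γ^2 + 26896 = 0. So γ is a root of x^4 - 384x^2 + 26896. This polynomial is irreducible over Q: it has no rational root (each ±√14 ± √178 is irrational), and any factorization into two quadratics over Q would force √(2492) ∈ Q (pairing opposite roots) or √14, √178 ∈ Q (other pairings), all impossible. Hence [Q(γ):Q] = 4 = [Q(√14, √178):Q], so Q(γ) = Q(√14, √178).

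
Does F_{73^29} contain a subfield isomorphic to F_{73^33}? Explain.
No: F_{73^33} is not a subfield of F_{73^29}

F_{p^m} embeds in F_{p^n} iff m | n. Here 33 ∤ 29 (since 29 = 0·33 + 29 with remainder 29 ≠ 0), so F_{73^33} is not a subfield of F_{73^29}. Equivalently: if it were, the tower law would give 33 = [F_{73^33}:F_73] dividing [F_{73^29}:F_73] = 29, contradiction.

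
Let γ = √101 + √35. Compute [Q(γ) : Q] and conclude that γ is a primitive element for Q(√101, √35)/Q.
[Q(γ) : Q] = 4 (equivalently, Q(γ) = Q(√101, √35))

Obviously Q(γ) ⊆ Q(√101, √35), and [Q(√101, √35):Q] = 4 (since 101, 35 are distinct squarefree integers > 1 with 3535 not a perfect square). To show equality we compute the minimal polynomial of γ. From γ = √101 + √35: γ^2 = 101 + 2√(3535) + 35 = 136 + 2√(3535), so γ^2 - 136 = 2√(3535); squaring, (γ^2 - 136)^2 = 4·3535, i.e. γ^4 - 272γ^2 + 18496 - 14140 = 0, i.e. γ^4 - 272γ^2 + 4356 = 0. So γ is a root of x^4 - 272x^2 + 4356. This polynomial is irreducible over Q: it has no rational root (each ±√101 ± √35 is irrational), and any factorization into two quadratics over Q would force √(3535) ∈ Q (pairing opposite roots) or √101, √35 ∈ Q (other pairings), all impossible. Hence [Q(γ):Q] = 4 = [Q(√101, √35):Q], so Q(γ) = Q(√101, √35).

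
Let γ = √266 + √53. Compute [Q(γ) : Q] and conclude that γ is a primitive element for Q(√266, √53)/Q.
[Q(γ) : Q] = 4 (equivalently, Q(γ) = Q(√266, √53))

Obviously Q(γ) ⊆ Q(√266, √53), and [Q(√266, √53):Q] = 4 (since 266, 53 are distinct squarefree integers > 1 with 14098 not a perfect square). To show equality we compute the minimal polynomial of γ. From γ = √266 + √53: γ^2 = 266 + 2√(14098) + 53 = 319 + 2√(14098), so γ^2 - 319 = 2√(14098); squaring, (γ^2 - 319)^2 = 4·14098, i.e. γ^4 - 638γ^2 + 101761 - 56392 = 0, i.e. γ^4 - 638γ^2 + 45369 = 0. So γ is a root of x^4 - 638x^2 + 45369. This polynomial is irreducible over Q: it has no rational root (each ±√266 ± √53 is irrational), and any factorization into two quadratics over Q would force √(14098) ∈ Q (pairing opposite roots) or √266, √53 ∈ Q (other pairings), all impossible. Hence [Q(γ):Q] = 4 = [Q(√266, √53):Q], so Q(γ) = Q(√266, √53).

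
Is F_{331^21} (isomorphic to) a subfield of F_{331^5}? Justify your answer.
No: F_{331^21} is not a subfield of F_{331^5}

F_{p^m} embeds in F_{p^n} iff m | n. Here 21 ∤ 5 (since 5 = 0·21 + 5 with remainder 5 ≠ 0), so F_{331^21} is not a subfield of F_{331^5}. Equivalently: if it were, the tower law would give 21 = [F_{331^21}:F_331] dividing [F_{331^5}:F_331] = 5, contradiction.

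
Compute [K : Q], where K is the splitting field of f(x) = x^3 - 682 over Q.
[K : Q] = 6

The roots of x^3 - 682 are ∛682, ω∛682, ω^2∛682 where ω = e^(2πi/3) is a primitive cube root of unity, so K = Q(∛682, ω). Now [Q(∛682):Q] = 3 (since 682 is not a perfect cube, x^3 - 682 is irreducible) and [Q(ω):Q] = 2. Both 2 and 3 divide [K:Q], and [K:Q] ≤ 3·2 = 6, so [K:Q] = 6. (Equivalently: Q(∛682) ⊂ R but ω ∉ R, so [K : Q(∛682)] = 2.)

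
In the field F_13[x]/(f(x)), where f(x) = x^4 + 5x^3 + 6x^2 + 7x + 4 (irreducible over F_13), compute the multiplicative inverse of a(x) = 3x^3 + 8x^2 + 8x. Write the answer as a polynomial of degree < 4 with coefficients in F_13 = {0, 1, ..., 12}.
a(x)^(-1) ≡ 2x^3 + 9x^2 + x + 1 (mod f(x))

Since f is irreducible over F_13, F_13[x]/(f) is a field and a(x) ≠ 0 has an inverse. Apply the extended Euclidean algorithm to f(x) and a(x) in F_13[x]: f(x) = (9x + 8)·a(x) + (8x + 4);  a(x) = (2x^2 + 1)·(8x + 4) + (9). The last nonzero remainder is the constant 9 = gcd(f, a) in F_13. Back-substituting through the division chain expresses 9 = s(x)·a(x) + t(x)·f(x) with s(x) ≡ 5x^3 + 3x^2 + 9x + 9 (mod f), so (5x^3 + 3x^2 + 9x + 9)·a(x) ≡ 9 (mod f). Multiplying by 9^(-1) ≡ 3 in F_13 gives a(x)^(-1) ≡ 3·(5x^3 + 3x^2 + 9x + 9) ≡ 2x^3 + 9x^2 + x + 1 (mod f). Check: (3x^3 + 8x^2 + 8x)·(2x^3 + 9x^2 + x + 1) = 6x^6 + 4x^5 + 5x^3 + 3x^2 + 8x ≡ 1 (mod x^4 + 5x^3 + 6x^2 + 7x + 4).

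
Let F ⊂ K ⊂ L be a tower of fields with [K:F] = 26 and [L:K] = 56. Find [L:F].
[L:F] = 1456

The tower law says that for any tower of field extensions F ⊂ K ⊂ L with finite degrees, [L:F] = [L:K] · [K:F]. Here this gives [L:F] = 56 · 26 = 1456.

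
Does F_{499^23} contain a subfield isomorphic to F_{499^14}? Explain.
No: F_{499^14} is not a subfield of F_{499^23}

F_{p^m} embeds in F_{p^n} iff m | n. Here 14 ∤ 23 (since 23 = 1·14 + 9 with remainder 9 ≠ 0), so F_{499^14} is not a subfield of F_{499^23}. Equivalently: if it were, the tower law would give 14 = [F_{499^14}:F_499] dividing [F_{499^23}:F_499] = 23, contradiction.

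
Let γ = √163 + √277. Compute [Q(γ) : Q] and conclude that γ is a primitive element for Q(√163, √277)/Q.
[Q(γ) : Q] = 4 (equivalently, Q(γ) = Q(√163, √277))

Obviously Q(γ) ⊆ Q(√163, √277), and [Q(√163, √277):Q] = 4 (since 163, 277 are distinct squarefree integers > 1 with 45151 not a perfect square). To show equality we compute the minimal polynomial of γ. From γ = √163 + √277: γ^2 = 163 + 2√(45151) + 277 = 440 + 2√(45151), so γ^2 - 440 = 2√(45151); squaring, (γ^2 - 440)^2 = 4·45151, i.e. γ^4 - 880γ^2 + 193600 - 180604 = 0, i.e. γ^4 - 880γ^2 + 12996 = 0. So γ is a root of x^4 - 880x^2 + 12996. This polynomial is irreducible over Q: it has no rational root (each ±√163 ± √277 is irrational), and any factorization into two quadratics over Q would force √(45151) ∈ Q (pairing opposite roots) or √163, √277 ∈ Q (other pairings), all impossible. Hence [Q(γ):Q] = 4 = [Q(√163, √277):Q], so Q(γ) = Q(√163, √277).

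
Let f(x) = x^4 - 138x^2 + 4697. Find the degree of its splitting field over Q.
[K : Q] = 4

Solving the quadratic in x^2: x^2 = (138 ± √(138^2 - 4·4697))/2 = (138 ± √256)/2 = (138 ± 16)/2, giving x^2 = 77 or x^2 = 61. So f(x) = (x^2 - 77)(x^2 - 61) and the roots of f are ±√77, ±√61. Hence the splitting field is K = Q(√77, √61). Since 77 and 61 are distinct squarefree integers > 1, their product 4697 is not a perfect square, so √61 ∉ Q(√77). By the tower law [K:Q] = [Q(√77,√61):Q(√77)] · [Q(√77):Q] = 2 · 2 = 4.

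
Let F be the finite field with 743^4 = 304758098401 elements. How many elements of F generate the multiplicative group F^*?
There are φ(304758098400) = 64696320000 primitive elements

F_q^* is cyclic of order q - 1 = 304758098400. A cyclic group of order m has exactly φ(m) generators. Here m = 304758098400 = 2^5 · 3 · 5^2 · 7 · 31 · 53 · 61 · 181, so the number of primitive elements is φ(304758098400) = 64696320000.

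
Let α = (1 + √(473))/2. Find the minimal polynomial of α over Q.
m_α(x) = x^2 - x - 118

From 2α - 1 = √(473), squaring gives (2α - 1)^2 = 473, i.e. 4α^2 - 4α + 1 = 473, so α^2 - α + (1 - 473)/4 = 0. Since 473 ≡ 1 (mod 4), (1 - 473)/4 = -118 ∈ Z. The polynomial x^2 - x - 118 has discriminant 1 - 4·(-118) = 473, which is not a perfect square in Q (d = 473 is squarefree and ≠ 1), so x^2 - x - 118 is irreducible over Q. It is the minimal polynomial of α.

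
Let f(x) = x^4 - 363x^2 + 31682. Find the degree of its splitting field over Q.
[K : Q] = 4

Solving the quadratic in x^2: x^2 = (363 ± √(363^2 - 4·31682))/2 = (363 ± √5041)/2 = (363 ± 71)/2, giving x^2 = 146 or x^2 = 217. So f(x) = (x^2 - 146)(x^2 - 217) and the roots of f are ±√146, ±√217. Hence the splitting field is K = Q(√146, √217). Since 146 and 217 are distinct squarefree integers > 1, their product 31682 is not a perfect square, so √217 ∉ Q(√146). By the tower law [K:Q] = [Q(√146,√217):Q(√146)] · [Q(√146):Q] = 2 · 2 = 4.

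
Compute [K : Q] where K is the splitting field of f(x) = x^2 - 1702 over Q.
[K : Q] = 2

f(x) = x^2 - 1702 factors as (x - √1702)(x + √1702). The splitting field is K = Q(√1702). Since 1702 is squarefree and > 1, it is not a perfect square, so x^2 - 1702 is irreducible over Q and [Q(√1702) : Q] = 2. Hence [K : Q] = 2.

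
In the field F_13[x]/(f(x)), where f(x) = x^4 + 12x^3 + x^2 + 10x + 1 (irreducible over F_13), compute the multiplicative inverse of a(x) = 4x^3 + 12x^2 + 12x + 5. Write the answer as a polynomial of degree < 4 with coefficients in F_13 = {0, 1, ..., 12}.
a(x)^(-1) ≡ 5x^3 + 10x^2 + 3x + 4 (mod f(x))

Since f is irreducible over F_13, F_13[x]/(f) is a field and a(x) ≠ 0 has an inverse. Apply the extended Euclidean algorithm to f(x) and a(x) in F_13[x]: f(x) = (10x + 12)·a(x) + (10x^2 + 11x + 6);  a(x) = (3x + 7)·(10x^2 + 11x + 6) + (8x + 2);  (10x^2 + 11x + 6) = (11x + 10)·(8x + 2) + (12). The last nonzero remainder is the constant 12 = gcd(f, a) in F_13. Back-substituting through the division chain expresses 12 = s(x)·a(x) + t(x)·f(x) with s(x) ≡ 8x^3 + 3x^2 + 10x + 9 (mod f), so (8x^3 + 3x^2 + 10x + 9)·a(x) ≡ 12 (mod f). Multiplying by 12^(-1) ≡ 12 in F_13 gives a(x)^(-1) ≡ 12·(8x^3 + 3x^2 + 10x + 9) ≡ 5x^3 + 10x^2 + 3x + 4 (mod f). Check: (4x^3 + 12x^2 + 12x + 5)·(5x^3 + 10x^2 + 3x + 4) = 7x^6 + 9x^5 + 10x^4 + 2x^3 + 4x^2 + 11x + 7 ≡ 1 (mod x^4 + 12x^3 + x^2 + 10x + 1).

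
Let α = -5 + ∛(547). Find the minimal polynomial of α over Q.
m_α(x) = x^3 + 15x^2 + 75x - 422

Set β = α + 5 = ∛(547), so β^3 = 547. Then (α + 5)^3 - 547 = 0, i.e. α is a root of g(x) = (x + 5)^3 - 547 = x^3 + 15x^2 + 75x - 422. Since g(x) = h(x + 5) where h(x) = x^3 - 547, and h is irreducible over Q (because 547 is not a perfect cube, so h has no rational root, and a monic cubic with no rational root is irreducible), g is also irreducible (irreducibility is preserved under the substitution x → x + 5). Hence m_α(x) = x^3 + 15x^2 + 75x - 422.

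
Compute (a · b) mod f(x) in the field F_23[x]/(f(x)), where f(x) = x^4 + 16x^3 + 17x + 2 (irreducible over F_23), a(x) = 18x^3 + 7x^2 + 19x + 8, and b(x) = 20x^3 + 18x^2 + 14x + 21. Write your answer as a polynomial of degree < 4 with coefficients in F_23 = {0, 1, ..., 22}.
a · b ≡ 8x^3 + 8x^2 + 12x + 1 (mod f(x))

Multiply in F_23[x]: a(x)·b(x) = (18x^3 + 7x^2 + 19x + 8)·(20x^3 + 18x^2 + 14x + 21) = 15x^6 + 4x^5 + 22x^4 + 12x^3 + 5x^2 + 5x + 7. This has degree ≥ 4, so divide by f(x) over F_23: 15x^6 + 4x^5 + 22x^4 + 12x^3 + 5x^2 + 5x + 7 = (15x^2 + 17x + 3)·(x^4 + 16x^3 + 17x + 2) + (8x^3 + 8x^2 + 12x + 1). Hence a·b ≡ 8x^3 + 8x^2 + 12x + 1 (mod f). (F_23[x]/(f) is a field with 23^4 = 279841 elements since f is irreducible of degree 4.)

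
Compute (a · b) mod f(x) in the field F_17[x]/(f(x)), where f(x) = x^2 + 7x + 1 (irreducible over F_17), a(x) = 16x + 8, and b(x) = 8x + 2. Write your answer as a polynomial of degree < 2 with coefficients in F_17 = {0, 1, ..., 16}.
a · b ≡ 16x + 7 (mod f(x))

Multiply in F_17[x]: a(x)·b(x) = (16x + 8)·(8x + 2) = 9x^2 + 11x + 16. This has degree ≥ 2, so divide by f(x) over F_17: 9x^2 + 11x + 16 = (9)·(x^2 + 7x + 1) + (16x + 7). Hence a·b ≡ 16x + 7 (mod f). (F_17[x]/(f) is a field with 17^2 = 289 elements since f is irreducible of degree 2.)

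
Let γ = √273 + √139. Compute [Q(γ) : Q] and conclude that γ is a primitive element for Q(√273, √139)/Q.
[Q(γ) : Q] = 4 (equivalently, Q(γ) = Q(√273, √139))

Obviously Q(γ) ⊆ Q(√273, √139), and [Q(√273, √139):Q] = 4 (since 273, 139 are distinct squarefree integers > 1 with 37947 not a perfect square). To show equality we compute the minimal polynomial of γ. From γ = √273 + √139: γ^2 = 273 + 2√(37947) + 139 = 412 + 2√(37947), so γ^2 - 412 = 2√(37947); squaring, (γ^2 - 412)^2 = 4·37947, i.e. γ^4 - 824γ^2 + 169744 - 151788 = 0, i.e. γ^4 - 824γ^2 + 17956 = 0. So γ is a root of x^4 - 824x^2 + 17956. This polynomial is irreducible over Q: it has no rational root (each ±√273 ± √139 is irrational), and any factorization into two quadratics over Q would force √(37947) ∈ Q (pairing opposite roots) or √273, √139 ∈ Q (other pairings), all impossible. Hence [Q(γ):Q] = 4 = [Q(√273, √139):Q], so Q(γ) = Q(√273, √139).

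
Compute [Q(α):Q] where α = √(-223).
[Q(α):Q] = 2

[Q(α):Q] equals the degree of the minimal polynomial of α. Here α^2 = -223 and x^2 + 223 is irreducible (d = -223 is squarefree, ≠ 1, hence not a square), so deg(m_α) = 2. Thus [Q(α):Q] = 2.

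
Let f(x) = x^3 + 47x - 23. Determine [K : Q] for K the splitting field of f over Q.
[K : Q] = 6

By the rational root test, any rational root of the monic integer polynomial f(x) = x^3 + 47x - 23 must be an integer dividing the constant term -23, i.e. one of ±{1, 23}. Evaluating: f(1) = 25, f(-1) = -71, f(23) = 13225, f(-23) = -13271; none is 0, so f has no rational root and is therefore irreducible over Q (a cubic with no linear factor over a field is irreducible). For an irreducible cubic, the Galois group is A_3 or S_3 according as the discriminant disc(f) = -4a^3 - 27b^2 = -4·(47)^3 - 27·(-23)^2 = -429575 is or is not a square in Q. Here disc(f) = -429575 is not a perfect square in Q, so the Galois group of f over Q is not contained in A_3 and must be all of S_3. The splitting field has degree |S_3| = 6 over Q, so [K : Q] = 6.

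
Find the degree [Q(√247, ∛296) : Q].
[Q(√247, ∛296) : Q] = 6

Let L = Q(√247, ∛296). Since Q(√247) ⊂ L and [Q(√247):Q] = 2, the tower law gives 2 | [L:Q]. Likewise Q(∛296) ⊂ L with [Q(∛296):Q] = 3 (because 296 is not a perfect cube), so 3 | [L:Q]. As gcd(2,3) = 1, [L:Q] is divisible by 6. Conversely L is generated over Q by √247 and ∛296, so [L:Q] ≤ 2·3 = 6. Therefore [Q(√247, ∛296) : Q] = 6.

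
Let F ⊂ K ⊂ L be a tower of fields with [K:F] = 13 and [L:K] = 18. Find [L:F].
[L:F] = 234

The tower law says that for any tower of field extensions F ⊂ K ⊂ L with finite degrees, [L:F] = [L:K] · [K:F]. Here this gives [L:F] = 18 · 13 = 234.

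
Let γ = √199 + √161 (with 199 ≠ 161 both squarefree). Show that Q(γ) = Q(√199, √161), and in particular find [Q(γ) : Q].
[Q(γ) : Q] = 4 (equivalently, Q(γ) = Q(√199, √161))

Obviously Q(γ) ⊆ Q(√199, √161), and [Q(√199, √161):Q] = 4 (since 199, 161 are distinct squarefree integers > 1 with 32039 not a perfect square). To show equality we compute the minimal polynomial of γ. From γ = √199 + √161: γ^2 = 199 + 2√(32039) + 161 = 360 + 2√(32039), so γ^2 - 360 = 2√(32039); squaring, (γ^2 - 360)^2 = 4·32039, i.e. γ^4 - 720γ^2 + 129600 - 128156 = 0, i.e. γ^4 - 720γ^2 + 1444 = 0. So γ is a root of x^4 - 720x^2 + 1444. This polynomial is irreducible over Q: it has no rational root (each ±√199 ± √161 is irrational), and any factorization into two quadratics over Q would force √(32039) ∈ Q (pairing opposite roots) or √199, √161 ∈ Q (other pairings), all impossible. Hence [Q(γ):Q] = 4 = [Q(√199, √161):Q], so Q(γ) = Q(√199, √161).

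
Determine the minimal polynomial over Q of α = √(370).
m_α(x) = x^2 - 370

α satisfies α^2 - 370 = 0, so x^2 - 370 annihilates α. Since d = 370 is squarefree and ≠ 1, it is not a perfect square in Q, so x^2 - 370 has no rational root and is therefore irreducible over Q (a degree-2 polynomial over a field is irreducible iff it has no root). Hence m_α(x) = x^2 - 370.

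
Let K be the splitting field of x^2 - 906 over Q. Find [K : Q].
[K : Q] = 2

f(x) = x^2 - 906 factors as (x - √906)(x + √906). The splitting field is K = Q(√906). Since 906 is squarefree and > 1, it is not a perfect square, so x^2 - 906 is irreducible over Q and [Q(√906) : Q] = 2. Hence [K : Q] = 2.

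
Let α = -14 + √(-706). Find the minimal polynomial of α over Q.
m_α(x) = x^2 + 28x + 902

From α + 14 = √(-706), squaring gives (α + 14)^2 = -706, i.e. α^2 + 28α + 196 = -706, so α^2 + 28α + 902 = 0. The discriminant of x^2 + 28x + 902 is (28)^2 - 4·(902) = 784 - 3608 = -2824, and 4·(-706) is not a perfect square in Q since -706 is squarefree and ≠ 1. Hence x^2 + 28x + 902 is irreducible over Q and is the minimal polynomial of α.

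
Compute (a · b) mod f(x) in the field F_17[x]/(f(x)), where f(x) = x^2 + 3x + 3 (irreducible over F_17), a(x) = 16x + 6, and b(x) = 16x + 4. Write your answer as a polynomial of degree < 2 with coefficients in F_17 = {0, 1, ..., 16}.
a · b ≡ 4x + 4 (mod f(x))

Multiply in F_17[x]: a(x)·b(x) = (16x + 6)·(16x + 4) = x^2 + 7x + 7. This has degree ≥ 2, so divide by f(x) over F_17: x^2 + 7x + 7 = (1)·(x^2 + 3x + 3) + (4x + 4). Hence a·b ≡ 4x + 4 (mod f). (F_17[x]/(f) is a field with 17^2 = 289 elements since f is irreducible of degree 2.)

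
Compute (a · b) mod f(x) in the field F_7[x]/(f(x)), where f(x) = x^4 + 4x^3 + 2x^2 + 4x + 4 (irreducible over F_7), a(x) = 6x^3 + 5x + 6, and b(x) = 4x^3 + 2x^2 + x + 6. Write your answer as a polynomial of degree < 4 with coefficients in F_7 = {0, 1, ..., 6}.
a · b ≡ 6x^3 + 5x + 5 (mod f(x))

Multiply in F_7[x]: a(x)·b(x) = (6x^3 + 5x + 6)·(4x^3 + 2x^2 + x + 6) = 3x^6 + 5x^5 + 5x^4 + 3x^2 + x + 1. This has degree ≥ 4, so divide by f(x) over F_7: 3x^6 + 5x^5 + 5x^4 + 3x^2 + x + 1 = (3x^2 + 6)·(x^4 + 4x^3 + 2x^2 + 4x + 4) + (6x^3 + 5x + 5). Hence a·b ≡ 6x^3 + 5x + 5 (mod f). (F_7[x]/(f) is a field with 7^4 = 2401 elements since f is irreducible of degree 4.)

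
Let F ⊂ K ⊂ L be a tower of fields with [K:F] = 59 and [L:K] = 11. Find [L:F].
[L:F] = 649

The tower law says that for any tower of field extensions F ⊂ K ⊂ L with finite degrees, [L:F] = [L:K] · [K:F]. Here this gives [L:F] = 11 · 59 = 649.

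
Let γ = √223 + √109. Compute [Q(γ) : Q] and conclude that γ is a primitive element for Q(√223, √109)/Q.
[Q(γ) : Q] = 4 (equivalently, Q(γ) = Q(√223, √109))

Obviously Q(γ) ⊆ Q(√223, √109), and [Q(√223, √109):Q] = 4 (since 223, 109 are distinct squarefree integers > 1 with 24307 not a perfect square). To show equality we compute the minimal polynomial of γ. From γ = √223 + √109: γ^2 = 223 + 2√(24307) + 109 = 332 + 2√(24307), so γ^2 - 332 = 2√(24307); squaring, (γ^2 - 332)^2 = 4·24307, i.e. γ^4 - 664γ^2 + 110224 - 97228 = 0, i.e. γ^4 - 664γ^2 + 12996 = 0. So γ is a root of x^4 - 664x^2 + 12996. This polynomial is irreducible over Q: it has no rational root (each ±√223 ± √109 is irrational), and any factorization into two quadratics over Q would force √(24307) ∈ Q (pairing opposite roots) or √223, √109 ∈ Q (other pairings), all impossible. Hence [Q(γ):Q] = 4 = [Q(√223, √109):Q], so Q(γ) = Q(√223, √109).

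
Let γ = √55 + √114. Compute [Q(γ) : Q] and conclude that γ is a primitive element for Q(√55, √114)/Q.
[Q(γ) : Q] = 4 (equivalently, Q(γ) = Q(√55, √114))

Obviously Q(γ) ⊆ Q(√55, √114), and [Q(√55, √114):Q] = 4 (since 55, 114 are distinct squarefree integers > 1 with 6270 not a perfect square). To show equality we compute the minimal polynomial of γ. From γ = √55 + √114: γ^2 = 55 + 2√(6270) + 114 = 169 + 2√(6270), so γ^2 - 169 = 2√(6270); squaring, (γ^2 - 169)^2 = 4·6270, i.e. γ^4 - 338γ^2 + 28561 - 25080 = 0, i.e. γ^4 - 338γ^2 + 3481 = 0. So γ is a root of x^4 - 338x^2 + 3481. This polynomial is irreducible over Q: it has no rational root (each ±√55 ± √114 is irrational), and any factorization into two quadratics over Q would force √(6270) ∈ Q (pairing opposite roots) or √55, √114 ∈ Q (other pairings), all impossible. Hence [Q(γ):Q] = 4 = [Q(√55, √114):Q], so Q(γ) = Q(√55, √114).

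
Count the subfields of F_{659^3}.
F_{659^3} has 2 subfields

The subfields of F_{p^n} are exactly the fields F_{p^d} for d | n (each is the fixed field of the unique index-d subgroup of Gal(F_{p^n}/F_p) ≅ Z/nZ). The divisors of n = 3 are {1, 3}, giving 2 subfields: F_{659^1}, F_{659^3}.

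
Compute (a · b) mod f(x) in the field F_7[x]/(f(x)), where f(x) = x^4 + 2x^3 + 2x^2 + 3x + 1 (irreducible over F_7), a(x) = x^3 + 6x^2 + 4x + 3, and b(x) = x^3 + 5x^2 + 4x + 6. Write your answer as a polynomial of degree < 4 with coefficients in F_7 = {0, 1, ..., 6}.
a · b ≡ 3x^3 + 3x^2 + x (mod f(x))

Multiply in F_7[x]: a(x)·b(x) = (x^3 + 6x^2 + 4x + 3)·(x^3 + 5x^2 + 4x + 6) = x^6 + 4x^5 + 3x^4 + 4x^3 + 4x^2 + x + 4. This has degree ≥ 4, so divide by f(x) over F_7: x^6 + 4x^5 + 3x^4 + 4x^3 + 4x^2 + x + 4 = (x^2 + 2x + 4)·(x^4 + 2x^3 + 2x^2 + 3x + 1) + (3x^3 + 3x^2 + x). Hence a·b ≡ 3x^3 + 3x^2 + x (mod f). (F_7[x]/(f) is a field with 7^4 = 2401 elements since f is irreducible of degree 4.)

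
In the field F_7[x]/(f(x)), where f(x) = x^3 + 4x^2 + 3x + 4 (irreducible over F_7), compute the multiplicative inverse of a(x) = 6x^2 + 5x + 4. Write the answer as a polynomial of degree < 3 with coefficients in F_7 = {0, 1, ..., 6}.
a(x)^(-1) ≡ 4x^2 + 3 (mod f(x))

Since f is irreducible over F_7, F_7[x]/(f) is a field and a(x) ≠ 0 has an inverse. Apply the extended Euclidean algorithm to f(x) and a(x) in F_7[x]: f(x) = (6x + 5)·a(x) + (3x + 5);  a(x) = (2x + 3)·(3x + 5) + (3). The last nonzero remainder is the constant 3 = gcd(f, a) in F_7. Back-substituting through the division chain expresses 3 = s(x)·a(x) + t(x)·f(x) with s(x) ≡ 5x^2 + 2 (mod f), so (5x^2 + 2)·a(x) ≡ 3 (mod f). Multiplying by 3^(-1) ≡ 5 in F_7 gives a(x)^(-1) ≡ 5·(5x^2 + 2) ≡ 4x^2 + 3 (mod f). Check: (6x^2 + 5x + 4)·(4x^2 + 3) = 3x^4 + 6x^3 + 6x^2 + x + 5 ≡ 1 (mod x^3 + 4x^2 + 3x + 4).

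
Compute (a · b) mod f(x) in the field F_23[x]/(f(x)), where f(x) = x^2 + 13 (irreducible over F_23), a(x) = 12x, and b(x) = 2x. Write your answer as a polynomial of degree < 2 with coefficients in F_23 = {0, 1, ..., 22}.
a · b ≡ 10 (mod f(x))

Multiply in F_23[x]: a(x)·b(x) = (12x)·(2x) = x^2. This has degree ≥ 2, so divide by f(x) over F_23: x^2 = (1)·(x^2 + 13) + (10). Hence a·b ≡ 10 (mod f). (F_23[x]/(f) is a field with 23^2 = 529 elements since f is irreducible of degree 2.)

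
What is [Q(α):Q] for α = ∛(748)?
[Q(α):Q] = 3

The minimal polynomial of α is x^3 - 748, irreducible over Q since 748 is not a perfect cube (so x^3 - 748 has no rational root). Hence [Q(α):Q] = deg(m_α) = 3.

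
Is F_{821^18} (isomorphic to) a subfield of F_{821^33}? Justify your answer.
No: F_{821^18} is not a subfield of F_{821^33}

F_{p^m} embeds in F_{p^n} iff m | n. Here 18 ∤ 33 (since 33 = 1·18 + 15 with remainder 15 ≠ 0), so F_{821^18} is not a subfield of F_{821^33}. Equivalently: if it were, the tower law would give 18 = [F_{821^18}:F_821] dividing [F_{821^33}:F_821] = 33, contradiction.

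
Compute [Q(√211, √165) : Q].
[Q(√211, √165) : Q] = 4

[Q(√211):Q] = 2 (min poly x^2 - 211, irreducible since 211 is squarefree > 1). For the top step, suppose √165 ∈ Q(√211), say √165 = c + d√211 with c, d ∈ Q. Squaring: 165 = c^2 + 211d^2 + 2cd√211. Since √211 ∉ Q this forces 2cd = 0. If d = 0 then √165 = c ∈ Q, contradicting 165 squarefree > 1. If c = 0 then 165 = 211d^2, so 211·165 = (211d)^2 is a perfect square in Q — but 211·165 = 34815 is not a perfect square (since 211 and 165 are distinct squarefree integers). Contradiction. Hence √165 ∉ Q(√211), so x^2 - 165 stays irreducible over Q(√211) and [Q(√211, √165) : Q(√211)] = 2. By the tower law, [Q(√211, √165) : Q] = 2 · 2 = 4.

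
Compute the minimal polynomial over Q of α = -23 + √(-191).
m_α(x) = x^2 + 46x + 720

From α + 23 = √(-191), squaring gives (α + 23)^2 = -191, i.e. α^2 + 46α + 529 = -191, so α^2 + 46α + 720 = 0. The discriminant of x^2 + 46x + 720 is (46)^2 - 4·(720) = 2116 - 2880 = -764, and 4·(-191) is not a perfect square in Q since -191 is squarefree and ≠ 1. Hence x^2 + 46x + 720 is irreducible over Q and is the minimal polynomial of α.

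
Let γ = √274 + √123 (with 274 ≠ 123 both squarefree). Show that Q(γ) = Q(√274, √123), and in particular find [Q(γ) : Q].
[Q(γ) : Q] = 4 (equivalently, Q(γ) = Q(√274, √123))

Obviously Q(γ) ⊆ Q(√274, √123), and [Q(√274, √123):Q] = 4 (since 274, 123 are distinct squarefree integers > 1 with 33702 not a perfect square). To show equality we compute the minimal polynomial of γ. From γ = √274 + √123: γ^2 = 274 + 2√(33702) + 123 = 397 + 2√(33702), so γ^2 - 397 = 2√(33702); squaring, (γ^2 - 397)^2 = 4·33702, i.e. γ^4 - 794γ^2 + 157609 - 134808 = 0, i.e. γ^4 - 794γ^2 + 22801 = 0. So γ is a root of x^4 - 794x^2 + 22801. This polynomial is irreducible over Q: it has no rational root (each ±√274 ± √123 is irrational), and any factorization into two quadratics over Q would force √(33702) ∈ Q (pairing opposite roots) or √274, √123 ∈ Q (other pairings), all impossible. Hence [Q(γ):Q] = 4 = [Q(√274, √123):Q], so Q(γ) = Q(√274, √123).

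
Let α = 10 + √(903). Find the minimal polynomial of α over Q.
m_α(x) = x^2 - 20x - 803

From α - 10 = √(903), squaring gives (α - 10)^2 = 903, i.e. α^2 - 20α + 100 = 903, so α^2 - 20α - 803 = 0. The discriminant of x^2 - 20x - 803 is (-20)^2 - 4·(-803) = 400 + 3212 = 3612, and 4·(903) is not a perfect square in Q since 903 is squarefree and ≠ 1. Hence x^2 - 20x - 803 is irreducible over Q and is the minimal polynomial of α.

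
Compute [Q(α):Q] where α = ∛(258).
[Q(α):Q] = 3

The minimal polynomial of α is x^3 - 258, irreducible over Q since 258 is not a perfect cube (so x^3 - 258 has no rational root). Hence [Q(α):Q] = deg(m_α) = 3.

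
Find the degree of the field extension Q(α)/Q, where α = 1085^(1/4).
[Q(α):Q] = 4

α is a root of x^4 - 1085. By Eisenstein's criterion at the prime p = 5 (which divides the constant term 1085 but p^2 = 25 does not, since 1085 is squarefree), x^4 - 1085 is irreducible over Q. Hence [Q(α):Q] = 4.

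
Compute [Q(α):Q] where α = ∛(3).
[Q(α):Q] = 3

The minimal polynomial of α is x^3 - 3, irreducible over Q since 3 is not a perfect cube (so x^3 - 3 has no rational root). Hence [Q(α):Q] = deg(m_α) = 3.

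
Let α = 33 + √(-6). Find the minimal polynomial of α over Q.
m_α(x) = x^2 - 66x + 1095

From α - 33 = √(-6), squaring gives (α - 33)^2 = -6, i.e. α^2 - 66α + 1089 = -6, so α^2 - 66α + 1095 = 0. The discriminant of x^2 - 66x + 1095 is (-66)^2 - 4·(1095) = 4356 - 4380 = -24, and 4·(-6) is not a perfect square in Q since -6 is squarefree and ≠ 1. Hence x^2 - 66x + 1095 is irreducible over Q and is the minimal polynomial of α.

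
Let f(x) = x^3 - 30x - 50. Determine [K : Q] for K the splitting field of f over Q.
[K : Q] = 6

By the rational root test, any rational root of the monic integer polynomial f(x) = x^3 - 30x - 50 must be an integer dividing the constant term -50, i.e. one of ±{1, 2, 5, 10, 25, 50}. Evaluating: f(1) = -79, f(-1) = -21, f(2) = -102, f(-2) = 2, f(5) = -75, f(-5) = -25, f(10) = 650, f(-10) = -750, f(25) = 14825, f(-25) = -14925, f(50) = 123450, f(-50) = -123550; none is 0, so f has no rational root and is therefore irreducible over Q (a cubic with no linear factor over a field is irreducible). For an irreducible cubic, the Galois group is A_3 or S_3 according as the discriminant disc(f) = -4a^3 - 27b^2 = -4·(-30)^3 - 27·(-50)^2 = 40500 is or is not a square in Q. Here disc(f) = 40500 is not a perfect square in Q, so the Galois group of f over Q is not contained in A_3 and must be all of S_3. The splitting field has degree |S_3| = 6 over Q, so [K : Q] = 6.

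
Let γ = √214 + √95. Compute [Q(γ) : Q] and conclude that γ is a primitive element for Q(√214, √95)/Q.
[Q(γ) : Q] = 4 (equivalently, Q(γ) = Q(√214, √95))

Obviously Q(γ) ⊆ Q(√214, √95), and [Q(√214, √95):Q] = 4 (since 214, 95 are distinct squarefree integers > 1 with 20330 not a perfect square). To show equality we compute the minimal polynomial of γ. From γ = √214 + √95: γ^2 = 214 + 2√(20330) + 95 = 309 + 2√(20330), so γ^2 - 309 = 2√(20330); squaring, (γ^2 - 309)^2 = 4·20330, i.e. γ^4 - 618γ^2 + 95481 - 81320 = 0, i.e. γ^4 - 618γ^2 + 14161 = 0. So γ is a root of x^4 - 618x^2 + 14161. This polynomial is irreducible over Q: it has no rational root (each ±√214 ± √95 is irrational), and any factorization into two quadratics over Q would force √(20330) ∈ Q (pairing opposite roots) or √214, √95 ∈ Q (other pairings), all impossible. Hence [Q(γ):Q] = 4 = [Q(√214, √95):Q], so Q(γ) = Q(√214, √95).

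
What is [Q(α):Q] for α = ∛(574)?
[Q(α):Q] = 3

The minimal polynomial of α is x^3 - 574, irreducible over Q since 574 is not a perfect cube (so x^3 - 574 has no rational root). Hence [Q(α):Q] = deg(m_α) = 3.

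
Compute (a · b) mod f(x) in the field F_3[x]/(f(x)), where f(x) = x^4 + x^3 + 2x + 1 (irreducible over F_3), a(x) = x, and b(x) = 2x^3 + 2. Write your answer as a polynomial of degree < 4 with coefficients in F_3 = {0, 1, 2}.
a · b ≡ x^3 + x + 1 (mod f(x))

Multiply in F_3[x]: a(x)·b(x) = (x)·(2x^3 + 2) = 2x^4 + 2x. This has degree ≥ 4, so divide by f(x) over F_3: 2x^4 + 2x = (2)·(x^4 + x^3 + 2x + 1) + (x^3 + x + 1). Hence a·b ≡ x^3 + x + 1 (mod f). (F_3[x]/(f) is a field with 3^4 = 81 elements since f is irreducible of degree 4.)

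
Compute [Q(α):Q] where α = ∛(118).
[Q(α):Q] = 3

The minimal polynomial of α is x^3 - 118, irreducible over Q since 118 is not a perfect cube (so x^3 - 118 has no rational root). Hence [Q(α):Q] = deg(m_α) = 3.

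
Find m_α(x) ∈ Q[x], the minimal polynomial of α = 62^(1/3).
m_α(x) = x^3 - 62

α satisfies α^3 = 62, so x^3 - 62 annihilates α. By the rational root test, a rational root p/q (in lowest terms) of x^3 - 62 would satisfy p^3 = 62 q^3, forcing q = 1 and p^3 = 62; but 62 is not a perfect cube, contradiction. A monic cubic over Q with no rational root is irreducible (any nontrivial factorization would include a linear factor). Hence x^3 - 62 is the minimal polynomial of α, and in particular [Q(α):Q] = 3.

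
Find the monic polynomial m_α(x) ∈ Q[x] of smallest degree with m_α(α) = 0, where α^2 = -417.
m_α(x) = x^2 + 417

α satisfies α^2 + 417 = 0, so x^2 + 417 annihilates α. Since d = -417 is squarefree and ≠ 1, it is not a perfect square in Q, so x^2 + 417 has no rational root and is therefore irreducible over Q (a degree-2 polynomial over a field is irreducible iff it has no root). Hence m_α(x) = x^2 + 417.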